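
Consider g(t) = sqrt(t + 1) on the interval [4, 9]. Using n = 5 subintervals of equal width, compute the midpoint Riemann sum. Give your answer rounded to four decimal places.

Δt = (9 − 4)/5 = 1.
Midpoints: 4.5, 5.5, 6.5, 7.5, 8.5.
g(4.5) ≈ 2.3452, g(5.5) ≈ 2.5495, g(6.5) ≈ 2.7386, g(7.5) ≈ 2.9155, g(8.5) ≈ 3.0822.
Sum = Δt · [g(4.5) + g(5.5) + g(6.5) + g(7.5) + g(8.5)].
Sum ≈ 13.6310.

13.6310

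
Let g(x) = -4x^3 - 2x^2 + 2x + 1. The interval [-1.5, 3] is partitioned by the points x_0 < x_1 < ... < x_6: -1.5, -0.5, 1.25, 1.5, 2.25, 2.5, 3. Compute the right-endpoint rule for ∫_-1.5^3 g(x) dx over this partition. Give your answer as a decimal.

Subinterval widths: 1, 1.75, 0.25, 0.75, 0.25, 0.5.
Right endpoints: -0.5, 1.25, 1.5, 2.25, 2.5, 3.
g(-0.5) = 0, g(1.25) = -7.4375, g(1.5) = -14, g(2.25) = -50.1875, g(2.5) = -69, g(3) = -119.
Sum = Σ Δx_i · g(x_i).
Sum = -130.90625.

-130.90625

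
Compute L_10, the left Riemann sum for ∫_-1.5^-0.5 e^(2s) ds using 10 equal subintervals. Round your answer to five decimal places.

Δs = (-0.5 − (-1.5))/10 = 0.1.
Left endpoints: -1.5, -1.4, -1.3, -1.2, -1.1, -1, -0.9, -0.8, -0.7, -0.6.
f(-1.5) ≈ 0.04979, f(-1.4) ≈ 0.06081, f(-1.3) ≈ 0.07427, f(-1.2) ≈ 0.09072, f(-1.1) ≈ 0.11080, f(-1) ≈ 0.13534, f(-0.9) ≈ 0.16530, f(-0.8) ≈ 0.20190, f(-0.7) ≈ 0.24660, f(-0.6) ≈ 0.30119.
Sum = Δs · [f(-1.5) + f(-1.4) + f(-1.3) + ...].
Sum ≈ 0.14367.

0.14367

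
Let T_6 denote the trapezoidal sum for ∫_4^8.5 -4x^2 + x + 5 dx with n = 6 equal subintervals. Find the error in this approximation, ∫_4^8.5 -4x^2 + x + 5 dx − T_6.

Exact integral: ∫_4^8.5 f(x) dx = -682.875.
T_6 = -684.5625.
Error = -682.875 − (-684.5625) = 1.6875.

1.6875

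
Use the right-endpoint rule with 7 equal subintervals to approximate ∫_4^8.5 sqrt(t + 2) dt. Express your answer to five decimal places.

Δt = (8.5 − 4)/7 = 9/14.
Right endpoints: 65/14, 37/7, 83/14, 46/7, 101/14, 55/7, 8.5.
f(65/14) ≈ 2.57737, f(37/7) ≈ 2.69921, f(83/14) ≈ 2.81577, f(46/7) ≈ 2.92770, f(101/14) ≈ 3.03550, f(55/7) ≈ 3.13961, f(8.5) ≈ 3.24037.
Sum = Δt · [f(65/14) + f(37/7) + f(83/14) + ...].
Sum ≈ 13.13713.

13.13713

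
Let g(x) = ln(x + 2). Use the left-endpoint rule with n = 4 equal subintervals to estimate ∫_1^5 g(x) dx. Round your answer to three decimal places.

Δx = (5 − 1)/4 = 1.
Left endpoints: 1, 2, 3, 4.
g(1) ≈ 1.099, g(2) ≈ 1.386, g(3) ≈ 1.609, g(4) ≈ 1.792.
Sum = Δx · [g(1) + g(2) + g(3) + g(4)].
Sum ≈ 5.886.

5.886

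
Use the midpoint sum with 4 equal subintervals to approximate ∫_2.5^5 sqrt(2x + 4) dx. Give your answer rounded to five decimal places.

8.46214

Δx = (5 − 2.5)/4 = 0.625.
Midpoints: 2.8125, 3.4375, 4.0625, 4.6875.
f(2.8125) ≈ 3.10242, f(3.4375) ≈ 3.29773, f(4.0625) ≈ 3.48210, f(4.6875) ≈ 3.65718.
Sum = Δx · [f(2.8125) + f(3.4375) + f(4.0625) + f(4.6875)].
Sum ≈ 8.46214.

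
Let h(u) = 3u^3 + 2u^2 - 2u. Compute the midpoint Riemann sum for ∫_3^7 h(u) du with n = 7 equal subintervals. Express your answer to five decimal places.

1905.55102

Δu = (7 − 3)/7 = 4/7.
Midpoints: 23/7, 27/7, 31/7, 5, 39/7, 43/7, 47/7.
h(23/7) = 41653/343, h(27/7) = 66609/343, h(31/7) = 99789/343, h(5) = 415, h(39/7) = 195429/343, h(43/7) = 260193/343, h(47/7) = 337789/343.
Sum = Δu · [h(23/7) + h(27/7) + h(31/7) + ...].
Sum ≈ 1905.55102.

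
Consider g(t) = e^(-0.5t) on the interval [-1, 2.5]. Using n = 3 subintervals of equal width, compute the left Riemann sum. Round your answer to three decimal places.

3.596

Δt = (2.5 − (-1))/3 = 7/6.
Left endpoints: -1, 1/6, 4/3.
g(-1) ≈ 1.649, g(1/6) ≈ 0.920, g(4/3) ≈ 0.513.
Sum = Δt · [g(-1) + g(1/6) + g(4/3)].
Sum ≈ 3.596.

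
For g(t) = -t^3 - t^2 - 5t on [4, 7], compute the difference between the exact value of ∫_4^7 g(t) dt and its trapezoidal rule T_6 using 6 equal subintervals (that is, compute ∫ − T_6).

Exact integral: ∫_4^7 g(t) dt = -711.75.
T_6 = -713.9375.
Error = -711.75 − (-713.9375) = 2.1875.

2.1875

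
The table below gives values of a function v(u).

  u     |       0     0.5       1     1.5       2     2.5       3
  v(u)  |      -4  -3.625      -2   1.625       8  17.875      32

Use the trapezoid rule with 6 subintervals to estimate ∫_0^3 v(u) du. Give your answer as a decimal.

17.9375

Δu = 0.5.
T_6 = (0.5/2)·[(-4) + 2·(-3.625) + 2·(-2) + 2·1.625 + 2·8 + 2·17.875 + 32] = 17.9375.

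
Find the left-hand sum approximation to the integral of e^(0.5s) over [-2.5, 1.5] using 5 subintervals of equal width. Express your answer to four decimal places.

2.9775

Δs = (1.5 − (-2.5))/5 = 0.8.
Left endpoints: -2.5, -1.7, -0.9, -0.1, 0.7.
f(-2.5) ≈ 0.2865, f(-1.7) ≈ 0.4274, f(-0.9) ≈ 0.6376, f(-0.1) ≈ 0.9512, f(0.7) ≈ 1.4191.
Sum = Δs · [f(-2.5) + f(-1.7) + f(-0.9) + f(-0.1) + f(0.7)].
Sum ≈ 2.9775.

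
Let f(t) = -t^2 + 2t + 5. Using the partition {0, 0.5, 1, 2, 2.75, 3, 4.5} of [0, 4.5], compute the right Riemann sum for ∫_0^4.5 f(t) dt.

4.203125

Subinterval widths: 0.5, 0.5, 1, 0.75, 0.25, 1.5.
Right endpoints: 0.5, 1, 2, 2.75, 3, 4.5.
f(0.5) = 5.75, f(1) = 6, f(2) = 5, f(2.75) = 2.9375, f(3) = 2, f(4.5) = -6.25.
Sum = Σ Δt_i · f(t_i).
Sum = 4.203125.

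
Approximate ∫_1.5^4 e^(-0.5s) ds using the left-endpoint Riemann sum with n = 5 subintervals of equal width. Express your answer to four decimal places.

0.7618

Δs = (4 − 1.5)/5 = 0.5.
Left endpoints: 1.5, 2, 2.5, 3, 3.5.
f(1.5) ≈ 0.4724, f(2) ≈ 0.3679, f(2.5) ≈ 0.2865, f(3) ≈ 0.2231, f(3.5) ≈ 0.1738.
Sum = Δs · [f(1.5) + f(2) + f(2.5) + f(3) + f(3.5)].
Sum ≈ 0.7618.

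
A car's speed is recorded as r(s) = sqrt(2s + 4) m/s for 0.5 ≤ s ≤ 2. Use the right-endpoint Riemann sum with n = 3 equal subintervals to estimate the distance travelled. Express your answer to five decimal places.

3.96183

Δs = (2 − 0.5)/3 = 0.5.
Right endpoints: 1, 1.5, 2.
r(1) ≈ 2.44949, r(1.5) ≈ 2.64575, r(2) ≈ 2.82843.
Sum = Δs · [r(1) + r(1.5) + r(2)].
Sum ≈ 3.96183.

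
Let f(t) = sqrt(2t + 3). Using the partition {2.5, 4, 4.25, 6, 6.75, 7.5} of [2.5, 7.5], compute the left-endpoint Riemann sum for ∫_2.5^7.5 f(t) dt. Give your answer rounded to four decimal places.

Subinterval widths: 1.5, 0.25, 1.75, 0.75, 0.75.
Left endpoints: 2.5, 4, 4.25, 6, 6.75.
f(2.5) ≈ 2.8284, f(4) ≈ 3.3166, f(4.25) ≈ 3.3912, f(6) ≈ 3.8730, f(6.75) ≈ 4.0620.
Sum = Σ Δt_i · f(t_i).
Sum ≈ 16.9576.

16.9576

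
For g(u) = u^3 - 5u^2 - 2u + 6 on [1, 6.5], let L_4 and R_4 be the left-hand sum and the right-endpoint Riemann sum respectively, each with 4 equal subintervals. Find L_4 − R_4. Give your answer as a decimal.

-77.515625

L_4 ≈ -46.2021484.
R_4 ≈ 31.3134766.
L_4 − R_4 = -77.515625.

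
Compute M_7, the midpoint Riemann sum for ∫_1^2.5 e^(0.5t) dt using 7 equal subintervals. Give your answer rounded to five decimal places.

3.68148

Δt = (2.5 − 1)/7 = 3/14.
Midpoints: 31/28, 37/28, 43/28, 1.75, 55/28, 61/28, 67/28.
f(31/28) ≈ 1.73945, f(37/28) ≈ 1.93617, f(43/28) ≈ 2.15514, f(1.75) ≈ 2.39888, f(55/28) ≈ 2.67017, f(61/28) ≈ 2.97215, f(67/28) ≈ 3.30828.
Sum = Δt · [f(31/28) + f(37/28) + f(43/28) + ...].
Sum ≈ 3.68148.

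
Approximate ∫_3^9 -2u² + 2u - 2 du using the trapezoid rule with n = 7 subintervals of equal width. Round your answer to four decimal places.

-409.4694

Δu = (9 − 3)/7 = 6/7.
f(3) = -14, f(27/7) = -1178/49, f(33/7) = -1814/49, f(39/7) = -2594/49, f(45/7) = -3518/49, f(51/7) = -4586/49, f(57/7) = -5798/49, f(9) = -146.
T_7 = (Δu/2)·[f(u_0) + 2f(u_1) + ... + 2f(u_{6}) + f(u_7)].
Sum ≈ -409.4694.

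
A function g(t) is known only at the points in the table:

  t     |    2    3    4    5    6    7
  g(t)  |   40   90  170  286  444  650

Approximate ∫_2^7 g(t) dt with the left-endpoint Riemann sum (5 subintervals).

1030

Δt = 1.
Sum = 1·[40 + 90 + 170 + 286 + 444] = 1030.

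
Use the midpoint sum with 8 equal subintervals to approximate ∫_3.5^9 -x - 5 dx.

Δx = (9 − 3.5)/8 = 0.6875.
Midpoints: 3.84375, 4.53125, 5.21875, 5.90625, 6.59375, 7.28125, 7.96875, 8.65625.
f(3.84375) = -8.84375, f(4.53125) = -9.53125, f(5.21875) = -10.21875, f(5.90625) = -10.90625, f(6.59375) = -11.59375, f(7.28125) = -12.28125, f(7.96875) = -12.96875, f(8.65625) = -13.65625.
Sum = Δx · [f(3.84375) + f(4.53125) + f(5.21875) + ...].
Sum = -61.875.

-61.875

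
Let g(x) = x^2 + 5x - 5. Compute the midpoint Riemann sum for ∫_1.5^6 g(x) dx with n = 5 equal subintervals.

Δx = (6 − 1.5)/5 = 0.9.
Midpoints: 1.95, 2.85, 3.75, 4.65, 5.55.
g(1.95) = 8.5525, g(2.85) = 17.3725, g(3.75) = 27.8125, g(4.65) = 39.8725, g(5.55) = 53.5525.
Sum = Δx · [g(1.95) + g(2.85) + g(3.75) + g(4.65) + g(5.55)].
Sum = 132.44625.

132.44625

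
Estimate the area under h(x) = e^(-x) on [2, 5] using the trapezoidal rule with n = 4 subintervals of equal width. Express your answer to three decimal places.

Δx = (5 − 2)/4 = 0.75.
h(2) ≈ 0.135, h(2.75) ≈ 0.064, h(3.5) ≈ 0.030, h(4.25) ≈ 0.014, h(5) ≈ 0.007.
T_4 = (Δx/2)·[h(x_0) + 2h(x_1) + 2h(x_2) + 2h(x_3) + h(x_4)].
Sum ≈ 0.135.

0.135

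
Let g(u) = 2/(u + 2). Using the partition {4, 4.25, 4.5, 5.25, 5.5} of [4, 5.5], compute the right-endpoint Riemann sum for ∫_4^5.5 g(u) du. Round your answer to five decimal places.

Subinterval widths: 0.25, 0.25, 0.75, 0.25.
Right endpoints: 4.25, 4.5, 5.25, 5.5.
g(4.25) = 0.32, g(4.5) = 4/13, g(5.25) = 8/29, g(5.5) = 4/15.
Sum = Σ Δu_i · g(u_i).
Sum ≈ 0.43049.

0.43049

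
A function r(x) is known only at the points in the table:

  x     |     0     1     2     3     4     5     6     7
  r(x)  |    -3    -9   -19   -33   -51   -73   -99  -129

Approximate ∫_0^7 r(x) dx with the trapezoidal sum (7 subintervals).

-350

Δx = 1.
T_7 = (1/2)·[(-3) + 2·(-9) + 2·(-19) + 2·(-33) + 2·(-51) + 2·(-73) + 2·(-99) + (-129)] = -350.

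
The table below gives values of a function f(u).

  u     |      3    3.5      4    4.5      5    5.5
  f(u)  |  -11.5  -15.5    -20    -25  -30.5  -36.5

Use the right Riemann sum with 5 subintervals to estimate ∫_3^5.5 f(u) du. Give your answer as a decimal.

Δu = 0.5.
Sum = 0.5·[(-15.5) + (-20) + (-25) + (-30.5) + (-36.5)] = -63.75.

-63.75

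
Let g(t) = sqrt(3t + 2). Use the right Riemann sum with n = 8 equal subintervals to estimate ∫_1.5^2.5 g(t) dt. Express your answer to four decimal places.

2.8574

Δt = (2.5 − 1.5)/8 = 0.125.
Right endpoints: 1.625, 1.75, 1.875, 2, 2.125, 2.25, 2.375, 2.5.
g(1.625) ≈ 2.6220, g(1.75) ≈ 2.6926, g(1.875) ≈ 2.7613, g(2) ≈ 2.8284, g(2.125) ≈ 2.8940, g(2.25) ≈ 2.9580, g(2.375) ≈ 3.0208, g(2.5) ≈ 3.0822.
Sum = Δt · [g(1.625) + g(1.75) + g(1.875) + ...].
Sum ≈ 2.8574.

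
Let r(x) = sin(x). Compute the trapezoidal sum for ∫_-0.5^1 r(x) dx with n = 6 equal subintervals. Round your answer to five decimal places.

0.33552

Δx = (1 − (-0.5))/6 = 0.25.
r(-0.5) ≈ -0.47943, r(-0.25) ≈ -0.24740, r(0) ≈ 0.00000, r(0.25) ≈ 0.24740, r(0.5) ≈ 0.47943, r(0.75) ≈ 0.68164, r(1) ≈ 0.84147.
T_6 = (Δx/2)·[r(x_0) + 2r(x_1) + ... + 2r(x_{5}) + r(x_6)].
Sum ≈ 0.33552.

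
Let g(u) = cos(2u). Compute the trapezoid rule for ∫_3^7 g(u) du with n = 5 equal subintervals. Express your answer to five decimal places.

Δu = (7 − 3)/5 = 0.8.
g(3) ≈ 0.96017, g(3.8) ≈ 0.25126, g(4.6) ≈ -0.97484, g(5.4) ≈ -0.19433, g(6.2) ≈ 0.98619, g(7) ≈ 0.13674.
T_5 = (Δu/2)·[g(u_0) + 2g(u_1) + ... + 2g(u_{4}) + g(u_5)].
Sum ≈ 0.49339.

0.49339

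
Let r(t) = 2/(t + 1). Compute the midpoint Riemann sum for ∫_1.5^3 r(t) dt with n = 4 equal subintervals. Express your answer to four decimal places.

0.9389

Δt = (3 − 1.5)/4 = 0.375.
Midpoints: 1.6875, 2.0625, 2.4375, 2.8125.
r(1.6875) = 32/43, r(2.0625) = 32/49, r(2.4375) = 32/55, r(2.8125) = 32/61.
Sum = Δt · [r(1.6875) + r(2.0625) + r(2.4375) + r(2.8125)].
Sum ≈ 0.9389.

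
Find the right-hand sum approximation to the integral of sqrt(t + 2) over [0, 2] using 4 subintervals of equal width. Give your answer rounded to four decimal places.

3.5920

Δt = (2 − 0)/4 = 0.5.
Right endpoints: 0.5, 1, 1.5, 2.
f(0.5) ≈ 1.5811, f(1) ≈ 1.7321, f(1.5) ≈ 1.8708, f(2) ≈ 2.0000.
Sum = Δt · [f(0.5) + f(1) + f(1.5) + f(2)].
Sum ≈ 3.5920.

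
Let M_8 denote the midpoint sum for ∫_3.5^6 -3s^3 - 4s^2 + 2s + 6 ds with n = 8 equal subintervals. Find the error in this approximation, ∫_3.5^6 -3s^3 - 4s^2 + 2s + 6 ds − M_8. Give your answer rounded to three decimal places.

Exact integral: ∫_3.5^6 f(s) ds ≈ -1051.53646.
M_8 ≈ -1050.58533.
Error ≈ -1051.53646 − (-1050.58533) ≈ -0.951.

-0.951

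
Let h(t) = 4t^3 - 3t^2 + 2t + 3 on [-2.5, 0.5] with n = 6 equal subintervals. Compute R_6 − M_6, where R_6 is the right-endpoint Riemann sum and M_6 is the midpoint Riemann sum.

R_6 = -31.875.
M_6 = -50.8125.
R_6 − M_6 = 18.9375.

18.9375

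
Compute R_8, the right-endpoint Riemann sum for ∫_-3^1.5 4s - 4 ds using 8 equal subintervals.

-26.4375

Δs = (1.5 − (-3))/8 = 0.5625.
Right endpoints: -2.4375, -1.875, -1.3125, -0.75, -0.1875, 0.375, 0.9375, 1.5.
f(-2.4375) = -13.75, f(-1.875) = -11.5, f(-1.3125) = -9.25, f(-0.75) = -7, f(-0.1875) = -4.75, f(0.375) = -2.5, f(0.9375) = -0.25, f(1.5) = 2.
Sum = Δs · [f(-2.4375) + f(-1.875) + f(-1.3125) + ...].
Sum = -26.4375.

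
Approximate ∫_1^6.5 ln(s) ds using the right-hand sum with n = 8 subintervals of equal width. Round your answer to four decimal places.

7.2774

Δs = (6.5 − 1)/8 = 0.6875.
Right endpoints: 1.6875, 2.375, 3.0625, 3.75, 4.4375, 5.125, 5.8125, 6.5.
f(1.6875) ≈ 0.5232, f(2.375) ≈ 0.8650, f(3.0625) ≈ 1.1192, f(3.75) ≈ 1.3218, f(4.4375) ≈ 1.4901, f(5.125) ≈ 1.6341, f(5.8125) ≈ 1.7600, f(6.5) ≈ 1.8718.
Sum = Δs · [f(1.6875) + f(2.375) + f(3.0625) + ...].
Sum ≈ 7.2774.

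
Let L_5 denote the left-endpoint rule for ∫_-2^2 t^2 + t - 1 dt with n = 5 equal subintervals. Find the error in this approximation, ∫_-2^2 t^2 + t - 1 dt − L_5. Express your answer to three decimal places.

Exact integral: ∫_-2^2 f(t) dt ≈ 1.33333.
L_5 = 0.16.
Error ≈ 1.33333 − 0.16 ≈ 1.173.

1.173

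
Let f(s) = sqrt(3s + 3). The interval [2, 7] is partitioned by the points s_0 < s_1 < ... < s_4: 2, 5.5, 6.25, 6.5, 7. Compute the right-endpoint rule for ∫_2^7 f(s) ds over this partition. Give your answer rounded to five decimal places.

Subinterval widths: 3.5, 0.75, 0.25, 0.5.
Right endpoints: 5.5, 6.25, 6.5, 7.
f(5.5) ≈ 4.41588, f(6.25) ≈ 4.66369, f(6.5) ≈ 4.74342, f(7) ≈ 4.89898.
Sum = Σ Δs_i · f(s_i).
Sum ≈ 22.58869.

22.58869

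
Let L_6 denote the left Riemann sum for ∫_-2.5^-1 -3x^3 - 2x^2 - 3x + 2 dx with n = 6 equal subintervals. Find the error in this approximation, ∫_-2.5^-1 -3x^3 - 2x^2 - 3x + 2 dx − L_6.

-4.94921875

Exact integral: ∫_-2.5^-1 f(x) dx = 29.671875.
L_6 = 34.62109375.
Error = 29.671875 − 34.62109375 = -4.94921875.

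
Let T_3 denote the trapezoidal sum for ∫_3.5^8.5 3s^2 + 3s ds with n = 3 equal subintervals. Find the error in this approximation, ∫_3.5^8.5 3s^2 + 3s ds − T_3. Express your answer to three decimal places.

Exact integral: ∫_3.5^8.5 f(s) ds = 661.25.
T_3 ≈ 668.19444.
Error ≈ 661.25 − 668.19444 ≈ -6.944.

-6.944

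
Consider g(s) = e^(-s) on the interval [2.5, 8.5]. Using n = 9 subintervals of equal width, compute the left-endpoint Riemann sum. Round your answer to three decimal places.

0.112

Δs = (8.5 − 2.5)/9 = 2/3.
Left endpoints: 2.5, 19/6, 23/6, 4.5, 31/6, 35/6, 6.5, 43/6, 47/6.
g(2.5) ≈ 0.082, g(19/6) ≈ 0.042, g(23/6) ≈ 0.022, g(4.5) ≈ 0.011, g(31/6) ≈ 0.006, g(35/6) ≈ 0.003, g(6.5) ≈ 0.002, g(43/6) ≈ 0.001, g(47/6) ≈ 0.000.
Sum = Δs · [g(2.5) + g(19/6) + g(23/6) + ...].
Sum ≈ 0.112.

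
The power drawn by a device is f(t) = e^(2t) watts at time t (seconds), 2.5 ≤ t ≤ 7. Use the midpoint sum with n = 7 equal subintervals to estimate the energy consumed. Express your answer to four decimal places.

561729.9655

Δt = (7 − 2.5)/7 = 9/14.
Midpoints: 79/28, 97/28, 115/28, 4.75, 151/28, 169/28, 187/28.
f(79/28) ≈ 282.2680, f(97/28) ≈ 1021.0343, f(115/28) ≈ 3693.3372, f(4.75) ≈ 13359.7268, f(151/28) ≈ 48325.4824, f(169/28) ≈ 174805.3890, f(187/28) ≈ 632314.9307.
Sum = Δt · [f(79/28) + f(97/28) + f(115/28) + ...].
Sum ≈ 561729.9655.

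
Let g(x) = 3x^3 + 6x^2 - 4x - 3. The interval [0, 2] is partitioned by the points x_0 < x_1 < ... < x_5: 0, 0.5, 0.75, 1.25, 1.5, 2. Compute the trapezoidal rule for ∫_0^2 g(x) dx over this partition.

15.015625

Subinterval widths: 0.5, 0.25, 0.5, 0.25, 0.5.
g(0) = -3, g(0.5) = -3.125, g(0.75) = -1.359375, g(1.25) = 7.234375, g(1.5) = 14.625, g(2) = 37.
On each subinterval the trapezoid contributes (Δx_i/2)·[g(x_{i-1}) + g(x_i)].
Sum = 15.015625.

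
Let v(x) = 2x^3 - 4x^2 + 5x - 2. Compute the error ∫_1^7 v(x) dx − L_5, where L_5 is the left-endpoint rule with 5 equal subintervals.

284.4

Exact integral: ∫_1^7 v(x) dx = 852.
L_5 = 567.6.
Error = 852 − 567.6 = 284.4.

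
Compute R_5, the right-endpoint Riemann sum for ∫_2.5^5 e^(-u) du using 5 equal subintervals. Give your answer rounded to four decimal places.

0.0581

Δu = (5 − 2.5)/5 = 0.5.
Right endpoints: 3, 3.5, 4, 4.5, 5.
f(3) ≈ 0.0498, f(3.5) ≈ 0.0302, f(4) ≈ 0.0183, f(4.5) ≈ 0.0111, f(5) ≈ 0.0067.
Sum = Δu · [f(3) + f(3.5) + f(4) + f(4.5) + f(5)].
Sum ≈ 0.0581.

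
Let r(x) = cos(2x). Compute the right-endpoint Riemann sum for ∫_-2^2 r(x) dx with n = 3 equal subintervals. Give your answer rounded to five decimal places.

-0.24422

Δx = (2 − (-2))/3 = 4/3.
Right endpoints: -2/3, 2/3, 2.
r(-2/3) ≈ 0.23524, r(2/3) ≈ 0.23524, r(2) ≈ -0.65364.
Sum = Δx · [r(-2/3) + r(2/3) + r(2)].
Sum ≈ -0.24422.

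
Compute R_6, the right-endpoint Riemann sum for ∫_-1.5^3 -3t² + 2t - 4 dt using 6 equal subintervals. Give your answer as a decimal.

Δt = (3 − (-1.5))/6 = 0.75.
Right endpoints: -0.75, 0, 0.75, 1.5, 2.25, 3.
f(-0.75) = -7.1875, f(0) = -4, f(0.75) = -4.1875, f(1.5) = -7.75, f(2.25) = -14.6875, f(3) = -25.
Sum = Δt · [f(-0.75) + f(0) + f(0.75) + ...].
Sum = -47.109375.

-47.109375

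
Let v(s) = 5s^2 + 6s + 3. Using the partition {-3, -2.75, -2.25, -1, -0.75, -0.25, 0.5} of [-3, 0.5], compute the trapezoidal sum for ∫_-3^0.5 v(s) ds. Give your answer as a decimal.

31.671875

Subinterval widths: 0.25, 0.5, 1.25, 0.25, 0.5, 0.75.
v(-3) = 30, v(-2.75) = 24.3125, v(-2.25) = 14.8125, v(-1) = 2, v(-0.75) = 1.3125, v(-0.25) = 1.8125, v(0.5) = 7.25.
On each subinterval the trapezoid contributes (Δs_i/2)·[v(s_{i-1}) + v(s_i)].
Sum = 31.671875.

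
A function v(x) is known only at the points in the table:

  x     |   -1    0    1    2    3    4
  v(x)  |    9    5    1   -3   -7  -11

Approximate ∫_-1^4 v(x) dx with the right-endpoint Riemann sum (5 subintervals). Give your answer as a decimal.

Δx = 1.
Sum = 1·[5 + 1 + (-3) + (-7) + (-11)] = -15.

-15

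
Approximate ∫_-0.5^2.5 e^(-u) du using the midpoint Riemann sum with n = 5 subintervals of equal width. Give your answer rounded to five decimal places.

1.54338

Δu = (2.5 − (-0.5))/5 = 0.6.
Midpoints: -0.2, 0.4, 1, 1.6, 2.2.
f(-0.2) ≈ 1.22140, f(0.4) ≈ 0.67032, f(1) ≈ 0.36788, f(1.6) ≈ 0.20190, f(2.2) ≈ 0.11080.
Sum = Δu · [f(-0.2) + f(0.4) + f(1) + f(1.6) + f(2.2)].
Sum ≈ 1.54338.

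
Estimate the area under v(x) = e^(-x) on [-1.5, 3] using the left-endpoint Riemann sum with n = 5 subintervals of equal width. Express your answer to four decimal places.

Δx = (3 − (-1.5))/5 = 0.9.
Left endpoints: -1.5, -0.6, 0.3, 1.2, 2.1.
v(-1.5) ≈ 4.4817, v(-0.6) ≈ 1.8221, v(0.3) ≈ 0.7408, v(1.2) ≈ 0.3012, v(2.1) ≈ 0.1225.
Sum = Δx · [v(-1.5) + v(-0.6) + v(0.3) + v(1.2) + v(2.1)].
Sum ≈ 6.7214.

6.7214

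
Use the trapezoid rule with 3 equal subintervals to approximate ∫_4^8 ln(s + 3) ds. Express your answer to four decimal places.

Δs = (8 − 4)/3 = 4/3.
f(4) ≈ 1.9459, f(16/3) ≈ 2.1203, f(20/3) ≈ 2.2687, f(8) ≈ 2.3979.
T_3 = (Δs/2)·[f(s_0) + 2f(s_1) + 2f(s_2) + f(s_3)].
Sum ≈ 8.7478.

8.7478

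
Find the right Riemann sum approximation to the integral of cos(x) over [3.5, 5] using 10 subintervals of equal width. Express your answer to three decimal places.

-0.515

Δx = (5 − 3.5)/10 = 0.15.
Right endpoints: 3.65, 3.8, 3.95, 4.1, 4.25, 4.4, 4.55, 4.7, 4.85, 5.
f(3.65) ≈ -0.874, f(3.8) ≈ -0.791, f(3.95) ≈ -0.691, f(4.1) ≈ -0.575, f(4.25) ≈ -0.446, f(4.4) ≈ -0.307, f(4.55) ≈ -0.162, f(4.7) ≈ -0.012, f(4.85) ≈ 0.137, f(5) ≈ 0.284.
Sum = Δx · [f(3.65) + f(3.8) + f(3.95) + ...].
Sum ≈ -0.515.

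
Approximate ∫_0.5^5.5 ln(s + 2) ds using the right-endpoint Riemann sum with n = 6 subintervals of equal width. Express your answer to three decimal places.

Δs = (5.5 − 0.5)/6 = 5/6.
Right endpoints: 4/3, 13/6, 3, 23/6, 14/3, 5.5.
f(4/3) ≈ 1.204, f(13/6) ≈ 1.427, f(3) ≈ 1.609, f(23/6) ≈ 1.764, f(14/3) ≈ 1.897, f(5.5) ≈ 2.015.
Sum = Δs · [f(4/3) + f(13/6) + f(3) + ...].
Sum ≈ 8.263.

8.263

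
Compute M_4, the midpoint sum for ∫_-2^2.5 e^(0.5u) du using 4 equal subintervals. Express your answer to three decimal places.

Δu = (2.5 − (-2))/4 = 1.125.
Midpoints: -1.4375, -0.3125, 0.8125, 1.9375.
f(-1.4375) ≈ 0.487, f(-0.3125) ≈ 0.855, f(0.8125) ≈ 1.501, f(1.9375) ≈ 2.635.
Sum = Δu · [f(-1.4375) + f(-0.3125) + f(0.8125) + f(1.9375)].
Sum ≈ 6.163.

6.163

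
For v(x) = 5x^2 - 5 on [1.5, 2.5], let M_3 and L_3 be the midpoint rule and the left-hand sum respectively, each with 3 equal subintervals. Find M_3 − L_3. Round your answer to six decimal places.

3.194444

M_3 ≈ 15.37037037.
L_3 ≈ 12.17592593.
M_3 − L_3 ≈ 3.194444.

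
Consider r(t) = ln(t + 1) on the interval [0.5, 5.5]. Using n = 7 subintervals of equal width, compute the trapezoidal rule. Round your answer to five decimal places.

6.53691

Δt = (5.5 − 0.5)/7 = 5/7.
r(0.5) ≈ 0.40547, r(17/14) ≈ 0.79493, r(27/14) ≈ 1.07451, r(37/14) ≈ 1.29277, r(47/14) ≈ 1.47182, r(57/14) ≈ 1.62362, r(67/14) ≈ 1.75539, r(5.5) ≈ 1.87180.
T_7 = (Δt/2)·[r(t_0) + 2r(t_1) + ... + 2r(t_{6}) + r(t_7)].
Sum ≈ 6.53691.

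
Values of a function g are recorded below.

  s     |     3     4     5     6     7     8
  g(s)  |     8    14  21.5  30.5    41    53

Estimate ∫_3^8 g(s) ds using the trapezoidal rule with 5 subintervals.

Δs = 1.
T_5 = (1/2)·[8 + 2·14 + 2·21.5 + 2·30.5 + 2·41 + 53] = 137.5.

137.5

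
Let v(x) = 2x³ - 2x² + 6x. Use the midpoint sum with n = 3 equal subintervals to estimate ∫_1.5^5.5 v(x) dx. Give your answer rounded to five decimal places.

Δx = (5.5 − 1.5)/3 = 4/3.
Midpoints: 13/6, 3.5, 29/6.
v(13/6) = 2587/108, v(3.5) = 82.25, v(29/6) = 22475/108.
Sum = Δx · [v(13/6) + v(3.5) + v(29/6)].
Sum ≈ 419.07407.

419.07407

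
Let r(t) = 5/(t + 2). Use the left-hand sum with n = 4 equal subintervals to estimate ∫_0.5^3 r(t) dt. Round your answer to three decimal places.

Δt = (3 − 0.5)/4 = 0.625.
Left endpoints: 0.5, 1.125, 1.75, 2.375.
r(0.5) = 2, r(1.125) = 1.6, r(1.75) = 4/3, r(2.375) = 8/7.
Sum = Δt · [r(0.5) + r(1.125) + r(1.75) + r(2.375)].
Sum ≈ 3.798.

3.798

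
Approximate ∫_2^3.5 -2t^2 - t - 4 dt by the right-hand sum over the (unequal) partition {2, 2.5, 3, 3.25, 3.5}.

Subinterval widths: 0.5, 0.5, 0.25, 0.25.
Right endpoints: 2.5, 3, 3.25, 3.5.
f(2.5) = -19, f(3) = -25, f(3.25) = -28.375, f(3.5) = -32.
Sum = Σ Δt_i · f(t_i).
Sum = -37.09375.

-37.09375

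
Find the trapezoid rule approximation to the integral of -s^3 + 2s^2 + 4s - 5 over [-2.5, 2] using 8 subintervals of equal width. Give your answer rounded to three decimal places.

-4.832

Δs = (2 − (-2.5))/8 = 0.5625.
f(-2.5) = 13.125, f(-1.9375) = 8319/4096, f(-1.375) = -2109/512, f(-0.8125) = -26187/4096, f(-0.25) = -5.859375, f(0.3125) = -14685/4096, f(0.875) = -327/512, f(1.4375) = 7833/4096, f(2) = 3.
T_8 = (Δs/2)·[f(s_0) + 2f(s_1) + ... + 2f(s_{7}) + f(s_8)].
Sum ≈ -4.832.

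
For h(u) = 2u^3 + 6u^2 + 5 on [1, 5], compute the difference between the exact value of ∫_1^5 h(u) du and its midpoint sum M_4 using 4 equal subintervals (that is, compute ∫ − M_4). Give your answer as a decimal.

Exact integral: ∫_1^5 h(u) du = 580.
M_4 = 572.
Error = 580 − 572 = 8.

8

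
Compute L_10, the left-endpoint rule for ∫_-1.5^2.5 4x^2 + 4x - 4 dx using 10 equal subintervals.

11.36

Δx = (2.5 − (-1.5))/10 = 0.4.
Left endpoints: -1.5, -1.1, -0.7, -0.3, 0.1, 0.5, 0.9, 1.3, 1.7, 2.1.
f(-1.5) = -1, f(-1.1) = -3.56, f(-0.7) = -4.84, f(-0.3) = -4.84, f(0.1) = -3.56, f(0.5) = -1, f(0.9) = 2.84, f(1.3) = 7.96, f(1.7) = 14.36, f(2.1) = 22.04.
Sum = Δx · [f(-1.5) + f(-1.1) + f(-0.7) + ...].
Sum = 11.36.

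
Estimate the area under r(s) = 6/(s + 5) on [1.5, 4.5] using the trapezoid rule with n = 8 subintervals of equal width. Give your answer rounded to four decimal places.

2.2778

Δs = (4.5 − 1.5)/8 = 0.375.
r(1.5) = 12/13, r(1.875) = 48/55, r(2.25) = 24/29, r(2.625) = 48/61, r(3) = 0.75, r(3.375) = 48/67, r(3.75) = 24/35, r(4.125) = 48/73, r(4.5) = 12/19.
T_8 = (Δs/2)·[r(s_0) + 2r(s_1) + ... + 2r(s_{7}) + r(s_8)].
Sum ≈ 2.2778.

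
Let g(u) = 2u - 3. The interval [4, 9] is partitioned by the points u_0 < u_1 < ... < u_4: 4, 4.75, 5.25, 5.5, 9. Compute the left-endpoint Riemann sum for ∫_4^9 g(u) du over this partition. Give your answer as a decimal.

Subinterval widths: 0.75, 0.5, 0.25, 3.5.
Left endpoints: 4, 4.75, 5.25, 5.5.
g(4) = 5, g(4.75) = 6.5, g(5.25) = 7.5, g(5.5) = 8.
Sum = Σ Δu_i · g(u_i).
Sum = 36.875.

36.875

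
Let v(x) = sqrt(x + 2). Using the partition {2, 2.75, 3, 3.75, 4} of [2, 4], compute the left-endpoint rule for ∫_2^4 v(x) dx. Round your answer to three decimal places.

4.321

Subinterval widths: 0.75, 0.25, 0.75, 0.25.
Left endpoints: 2, 2.75, 3, 3.75.
v(2) ≈ 2.000, v(2.75) ≈ 2.179, v(3) ≈ 2.236, v(3.75) ≈ 2.398.
Sum = Σ Δx_i · v(x_i).
Sum ≈ 4.321.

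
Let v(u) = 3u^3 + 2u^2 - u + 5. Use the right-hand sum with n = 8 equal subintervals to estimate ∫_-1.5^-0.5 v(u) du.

4.6953125

Δu = (-0.5 − (-1.5))/8 = 0.125.
Right endpoints: -1.375, -1.25, -1.125, -1, -0.875, -0.75, -0.625, -0.5.
v(-1.375) = 1207/512, v(-1.25) = 3.515625, v(-1.125) = 2245/512, v(-1) = 5, v(-0.875) = 2763/512, v(-0.75) = 5.609375, v(-0.625) = 2905/512, v(-0.5) = 5.625.
Sum = Δu · [v(-1.375) + v(-1.25) + v(-1.125) + ...].
Sum = 4.6953125.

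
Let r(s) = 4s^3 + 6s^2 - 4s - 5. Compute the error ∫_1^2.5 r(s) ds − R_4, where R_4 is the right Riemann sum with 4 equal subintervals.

Exact integral: ∫_1^2.5 r(s) ds = 49.3125.
R_4 = 66.01171875.
Error = 49.3125 − 66.01171875 = -16.69921875.

-16.69921875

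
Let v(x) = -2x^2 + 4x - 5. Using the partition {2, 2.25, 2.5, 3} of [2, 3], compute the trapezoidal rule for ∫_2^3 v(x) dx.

Subinterval widths: 0.25, 0.25, 0.5.
v(2) = -5, v(2.25) = -6.125, v(2.5) = -7.5, v(3) = -11.
On each subinterval the trapezoid contributes (Δx_i/2)·[v(x_{i-1}) + v(x_i)].
Sum = -7.71875.

-7.71875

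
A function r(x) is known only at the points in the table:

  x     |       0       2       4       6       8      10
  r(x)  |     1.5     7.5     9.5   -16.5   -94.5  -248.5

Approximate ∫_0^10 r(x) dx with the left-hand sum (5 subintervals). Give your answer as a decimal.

Δx = 2.
Sum = 2·[1.5 + 7.5 + 9.5 + (-16.5) + (-94.5)] = -185.

-185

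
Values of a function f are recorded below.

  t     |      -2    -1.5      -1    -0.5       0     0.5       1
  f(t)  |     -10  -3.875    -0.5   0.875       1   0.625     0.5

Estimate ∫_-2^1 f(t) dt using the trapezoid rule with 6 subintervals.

-3.3125

Δt = 0.5.
T_6 = (0.5/2)·[(-10) + 2·(-3.875) + 2·(-0.5) + 2·0.875 + 2·1 + 2·0.625 + 0.5] = -3.3125.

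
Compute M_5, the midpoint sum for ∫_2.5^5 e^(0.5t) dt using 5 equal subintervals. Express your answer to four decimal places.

17.3391

Δt = (5 − 2.5)/5 = 0.5.
Midpoints: 2.75, 3.25, 3.75, 4.25, 4.75.
f(2.75) ≈ 3.9551, f(3.25) ≈ 5.0784, f(3.75) ≈ 6.5208, f(4.25) ≈ 8.3729, f(4.75) ≈ 10.7510.
Sum = Δt · [f(2.75) + f(3.25) + f(3.75) + f(4.25) + f(4.75)].
Sum ≈ 17.3391.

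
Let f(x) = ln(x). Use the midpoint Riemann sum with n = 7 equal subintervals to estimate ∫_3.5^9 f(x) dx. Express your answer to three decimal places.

Δx = (9 − 3.5)/7 = 11/14.
Midpoints: 109/28, 131/28, 153/28, 6.25, 197/28, 219/28, 241/28.
f(109/28) ≈ 1.359, f(131/28) ≈ 1.543, f(153/28) ≈ 1.698, f(6.25) ≈ 1.833, f(197/28) ≈ 1.951, f(219/28) ≈ 2.057, f(241/28) ≈ 2.153.
Sum = Δx · [f(109/28) + f(131/28) + f(153/28) + ...].
Sum ≈ 9.895.

9.895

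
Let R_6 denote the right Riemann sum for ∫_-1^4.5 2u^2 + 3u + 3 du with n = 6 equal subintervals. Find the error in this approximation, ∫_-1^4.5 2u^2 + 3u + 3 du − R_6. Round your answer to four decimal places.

Exact integral: ∫_-1^4.5 f(u) du ≈ 106.791667.
R_6 ≈ 133.540509.
Error ≈ 106.791667 − 133.540509 ≈ -26.7488.

-26.7488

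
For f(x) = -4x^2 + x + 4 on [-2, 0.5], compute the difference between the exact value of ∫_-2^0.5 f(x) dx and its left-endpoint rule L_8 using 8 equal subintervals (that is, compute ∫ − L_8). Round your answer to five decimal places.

Exact integral: ∫_-2^0.5 f(x) dx ≈ -2.7083333.
L_8 = -5.60546875.
Error ≈ -2.7083333 − (-5.60546875) ≈ 2.89714.

2.89714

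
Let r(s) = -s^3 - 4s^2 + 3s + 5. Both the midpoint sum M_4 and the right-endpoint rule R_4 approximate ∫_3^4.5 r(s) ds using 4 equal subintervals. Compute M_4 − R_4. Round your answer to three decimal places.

20.421

M_4 ≈ -143.12256.
R_4 ≈ -163.54395.
M_4 − R_4 ≈ 20.421.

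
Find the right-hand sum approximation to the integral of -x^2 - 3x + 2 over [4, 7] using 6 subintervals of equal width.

-147.125

Δx = (7 − 4)/6 = 0.5.
Right endpoints: 4.5, 5, 5.5, 6, 6.5, 7.
f(4.5) = -31.75, f(5) = -38, f(5.5) = -44.75, f(6) = -52, f(6.5) = -59.75, f(7) = -68.
Sum = Δx · [f(4.5) + f(5) + f(5.5) + ...].
Sum = -147.125.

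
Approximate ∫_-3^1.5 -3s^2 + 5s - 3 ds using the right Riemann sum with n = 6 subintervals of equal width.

Δs = (1.5 − (-3))/6 = 0.75.
Right endpoints: -2.25, -1.5, -0.75, 0, 0.75, 1.5.
f(-2.25) = -29.4375, f(-1.5) = -17.25, f(-0.75) = -8.4375, f(0) = -3, f(0.75) = -0.9375, f(1.5) = -2.25.
Sum = Δs · [f(-2.25) + f(-1.5) + f(-0.75) + ...].
Sum = -45.984375.

-45.984375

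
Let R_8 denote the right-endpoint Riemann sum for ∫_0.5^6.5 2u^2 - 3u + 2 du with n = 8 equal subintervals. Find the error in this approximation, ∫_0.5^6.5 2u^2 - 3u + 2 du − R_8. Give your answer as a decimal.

-25.875

Exact integral: ∫_0.5^6.5 f(u) du = 132.
R_8 = 157.875.
Error = 132 − 157.875 = -25.875.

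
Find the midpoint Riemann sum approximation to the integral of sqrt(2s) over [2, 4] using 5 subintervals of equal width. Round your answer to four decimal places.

Δs = (4 − 2)/5 = 0.4.
Midpoints: 2.2, 2.6, 3, 3.4, 3.8.
f(2.2) ≈ 2.0976, f(2.6) ≈ 2.2804, f(3) ≈ 2.4495, f(3.4) ≈ 2.6077, f(3.8) ≈ 2.7568.
Sum = Δs · [f(2.2) + f(2.6) + f(3) + f(3.4) + f(3.8)].
Sum ≈ 4.8768.

4.8768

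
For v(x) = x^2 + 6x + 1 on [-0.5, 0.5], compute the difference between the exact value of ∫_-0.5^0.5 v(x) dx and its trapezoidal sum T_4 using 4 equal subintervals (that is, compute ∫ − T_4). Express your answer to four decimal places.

Exact integral: ∫_-0.5^0.5 v(x) dx ≈ 1.083333.
T_4 = 1.09375.
Error ≈ 1.083333 − 1.09375 ≈ -0.0104.

-0.0104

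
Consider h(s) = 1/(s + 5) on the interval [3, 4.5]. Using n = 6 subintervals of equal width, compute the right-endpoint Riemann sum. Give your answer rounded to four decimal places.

0.1694

Δs = (4.5 − 3)/6 = 0.25.
Right endpoints: 3.25, 3.5, 3.75, 4, 4.25, 4.5.
h(3.25) = 4/33, h(3.5) = 2/17, h(3.75) = 4/35, h(4) = 1/9, h(4.25) = 4/37, h(4.5) = 2/19.
Sum = Δs · [h(3.25) + h(3.5) + h(3.75) + ...].
Sum ≈ 0.1694.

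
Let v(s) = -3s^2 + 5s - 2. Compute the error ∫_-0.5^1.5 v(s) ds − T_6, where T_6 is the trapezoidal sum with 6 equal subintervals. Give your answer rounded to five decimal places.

Exact integral: ∫_-0.5^1.5 v(s) ds = -2.5.
T_6 ≈ -2.6111111.
Error ≈ -2.5 − (-2.6111111) ≈ 0.11111.

0.11111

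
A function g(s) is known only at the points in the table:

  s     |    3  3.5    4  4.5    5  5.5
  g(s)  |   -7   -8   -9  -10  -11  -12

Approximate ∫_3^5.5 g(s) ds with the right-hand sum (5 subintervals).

-25

Δs = 0.5.
Sum = 0.5·[(-8) + (-9) + (-10) + (-11) + (-12)] = -25.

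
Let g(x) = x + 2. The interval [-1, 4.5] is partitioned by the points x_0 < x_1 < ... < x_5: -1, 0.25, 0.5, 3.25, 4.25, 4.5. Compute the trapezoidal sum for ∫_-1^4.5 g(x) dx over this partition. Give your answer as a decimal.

Subinterval widths: 1.25, 0.25, 2.75, 1, 0.25.
g(-1) = 1, g(0.25) = 2.25, g(0.5) = 2.5, g(3.25) = 5.25, g(4.25) = 6.25, g(4.5) = 6.5.
On each subinterval the trapezoid contributes (Δx_i/2)·[g(x_{i-1}) + g(x_i)].
Sum = 20.625.

20.625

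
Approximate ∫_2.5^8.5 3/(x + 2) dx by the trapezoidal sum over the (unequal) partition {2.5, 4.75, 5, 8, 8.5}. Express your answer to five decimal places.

2.59841

Subinterval widths: 2.25, 0.25, 3, 0.5.
f(2.5) = 2/3, f(4.75) = 4/9, f(5) = 3/7, f(8) = 0.3, f(8.5) = 2/7.
On each subinterval the trapezoid contributes (Δx_i/2)·[f(x_{i-1}) + f(x_i)].
Sum ≈ 2.59841.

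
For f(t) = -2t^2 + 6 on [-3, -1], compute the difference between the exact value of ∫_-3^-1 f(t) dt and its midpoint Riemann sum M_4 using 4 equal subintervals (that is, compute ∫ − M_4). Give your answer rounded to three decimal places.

-0.083

Exact integral: ∫_-3^-1 f(t) dt ≈ -5.33333.
M_4 = -5.25.
Error ≈ -5.33333 − (-5.25) ≈ -0.083.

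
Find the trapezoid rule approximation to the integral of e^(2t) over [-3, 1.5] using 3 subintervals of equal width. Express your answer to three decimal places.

16.641

Δt = (1.5 − (-3))/3 = 1.5.
f(-3) ≈ 0.002, f(-1.5) ≈ 0.050, f(0) ≈ 1.000, f(1.5) ≈ 20.086.
T_3 = (Δt/2)·[f(t_0) + 2f(t_1) + 2f(t_2) + f(t_3)].
Sum ≈ 16.641.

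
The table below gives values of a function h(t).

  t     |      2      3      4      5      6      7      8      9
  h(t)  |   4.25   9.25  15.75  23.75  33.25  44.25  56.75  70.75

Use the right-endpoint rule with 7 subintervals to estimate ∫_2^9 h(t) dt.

253.75

Δt = 1.
Sum = 1·[9.25 + 15.75 + 23.75 + 33.25 + 44.25 + 56.75 + 70.75] = 253.75.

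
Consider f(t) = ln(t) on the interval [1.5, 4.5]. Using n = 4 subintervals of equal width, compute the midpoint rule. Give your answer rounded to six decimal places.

3.170363

Δt = (4.5 − 1.5)/4 = 0.75.
Midpoints: 1.875, 2.625, 3.375, 4.125.
f(1.875) ≈ 0.628609, f(2.625) ≈ 0.965081, f(3.375) ≈ 1.216395, f(4.125) ≈ 1.417066.
Sum = Δt · [f(1.875) + f(2.625) + f(3.375) + f(4.125)].
Sum ≈ 3.170363.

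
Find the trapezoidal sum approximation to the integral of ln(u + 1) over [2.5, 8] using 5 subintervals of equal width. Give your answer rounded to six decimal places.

Δu = (8 − 2.5)/5 = 1.1.
f(2.5) ≈ 1.252763, f(3.6) ≈ 1.526056, f(4.7) ≈ 1.740466, f(5.8) ≈ 1.916923, f(6.9) ≈ 2.066863, f(8) ≈ 2.197225.
T_5 = (Δu/2)·[f(u_0) + 2f(u_1) + ... + 2f(u_{4}) + f(u_5)].
Sum ≈ 9.872832.

9.872832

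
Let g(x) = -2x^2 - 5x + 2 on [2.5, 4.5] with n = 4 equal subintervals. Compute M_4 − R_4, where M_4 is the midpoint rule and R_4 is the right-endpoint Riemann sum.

9.75

M_4 = -81.25.
R_4 = -91.
M_4 − R_4 = 9.75.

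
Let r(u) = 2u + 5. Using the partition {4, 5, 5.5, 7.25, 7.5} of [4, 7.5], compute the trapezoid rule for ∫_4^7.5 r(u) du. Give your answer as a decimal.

Subinterval widths: 1, 0.5, 1.75, 0.25.
r(4) = 13, r(5) = 15, r(5.5) = 16, r(7.25) = 19.5, r(7.5) = 20.
On each subinterval the trapezoid contributes (Δu_i/2)·[r(u_{i-1}) + r(u_i)].
Sum = 57.75.

57.75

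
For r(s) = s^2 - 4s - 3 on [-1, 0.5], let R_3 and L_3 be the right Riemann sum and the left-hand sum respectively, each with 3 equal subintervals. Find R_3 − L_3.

R_3 = -4.25.
L_3 = -0.875.
R_3 − L_3 = -3.375.

-3.375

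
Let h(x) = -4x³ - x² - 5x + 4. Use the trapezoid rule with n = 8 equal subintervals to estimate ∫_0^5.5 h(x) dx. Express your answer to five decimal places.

Δx = (5.5 − 0)/8 = 0.6875.
h(0) = 4, h(0.6875) = -1239/1024, h(1.375) = -15.1640625, h(2.0625) = -46757/1024, h(2.75) = -100.5, h(3.4375) = -191979/1024, h(4.125) = -314.3984375, h(4.8125) = -500793/1024, h(5.5) = -719.25.
T_8 = (Δx/2)·[h(x_0) + 2h(x_1) + ... + 2h(x_{7}) + h(x_8)].
Sum ≈ -1038.87695.

-1038.87695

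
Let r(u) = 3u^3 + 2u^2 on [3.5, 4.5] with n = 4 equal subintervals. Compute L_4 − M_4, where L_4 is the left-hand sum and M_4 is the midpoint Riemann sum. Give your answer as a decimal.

-19.5

L_4 = 207.46875.
M_4 = 226.96875.
L_4 − M_4 = -19.5.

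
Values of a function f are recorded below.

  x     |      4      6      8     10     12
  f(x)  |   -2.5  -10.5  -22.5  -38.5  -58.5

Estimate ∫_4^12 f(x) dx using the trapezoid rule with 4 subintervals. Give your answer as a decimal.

Δx = 2.
T_4 = (2/2)·[(-2.5) + 2·(-10.5) + 2·(-22.5) + 2·(-38.5) + (-58.5)] = -204.

-204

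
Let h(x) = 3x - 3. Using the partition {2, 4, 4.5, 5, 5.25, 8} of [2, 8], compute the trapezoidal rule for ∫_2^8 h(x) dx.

72

Subinterval widths: 2, 0.5, 0.5, 0.25, 2.75.
h(2) = 3, h(4) = 9, h(4.5) = 10.5, h(5) = 12, h(5.25) = 12.75, h(8) = 21.
On each subinterval the trapezoid contributes (Δx_i/2)·[h(x_{i-1}) + h(x_i)].
Sum = 72.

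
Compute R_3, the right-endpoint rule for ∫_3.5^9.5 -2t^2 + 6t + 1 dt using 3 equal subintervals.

Δt = (9.5 − 3.5)/3 = 2.
Right endpoints: 5.5, 7.5, 9.5.
f(5.5) = -26.5, f(7.5) = -66.5, f(9.5) = -122.5.
Sum = Δt · [f(5.5) + f(7.5) + f(9.5)].
Sum = -431.

-431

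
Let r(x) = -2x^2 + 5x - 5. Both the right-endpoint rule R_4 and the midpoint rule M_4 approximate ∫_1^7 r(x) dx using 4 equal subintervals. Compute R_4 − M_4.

R_4 = -192.
M_4 = -135.75.
R_4 − M_4 = -56.25.

-56.25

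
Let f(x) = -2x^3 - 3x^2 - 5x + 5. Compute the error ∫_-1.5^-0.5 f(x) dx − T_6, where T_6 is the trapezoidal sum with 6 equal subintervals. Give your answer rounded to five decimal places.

-0.01389

Exact integral: ∫_-1.5^-0.5 f(x) dx = 9.25.
T_6 ≈ 9.2638889.
Error ≈ 9.25 − 9.2638889 ≈ -0.01389.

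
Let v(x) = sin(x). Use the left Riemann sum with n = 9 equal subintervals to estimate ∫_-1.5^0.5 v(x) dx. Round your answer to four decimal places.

Δx = (0.5 − (-1.5))/9 = 2/9.
Left endpoints: -1.5, -23/18, -19/18, -5/6, -11/18, -7/18, -1/6, 1/18, 5/18.
v(-1.5) ≈ -0.9975, v(-23/18) ≈ -0.9574, v(-19/18) ≈ -0.8702, v(-5/6) ≈ -0.7402, v(-11/18) ≈ -0.5738, v(-7/18) ≈ -0.3792, v(-1/6) ≈ -0.1659, v(1/18) ≈ 0.0555, v(5/18) ≈ 0.2742.
Sum = Δx · [v(-1.5) + v(-23/18) + v(-19/18) + ...].
Sum ≈ -0.9676.

-0.9676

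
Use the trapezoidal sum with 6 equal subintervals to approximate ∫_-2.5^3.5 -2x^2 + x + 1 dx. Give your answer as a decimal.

-32

Δx = (3.5 − (-2.5))/6 = 1.
f(-2.5) = -14, f(-1.5) = -5, f(-0.5) = 0, f(0.5) = 1, f(1.5) = -2, f(2.5) = -9, f(3.5) = -20.
T_6 = (Δx/2)·[f(x_0) + 2f(x_1) + ... + 2f(x_{5}) + f(x_6)].
Sum = -32.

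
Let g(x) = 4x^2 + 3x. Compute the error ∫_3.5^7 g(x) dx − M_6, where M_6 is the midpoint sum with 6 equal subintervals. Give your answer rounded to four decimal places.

0.3970

Exact integral: ∫_3.5^7 g(x) dx ≈ 455.291667.
M_6 ≈ 454.894676.
Error ≈ 455.291667 − 454.894676 ≈ 0.3970.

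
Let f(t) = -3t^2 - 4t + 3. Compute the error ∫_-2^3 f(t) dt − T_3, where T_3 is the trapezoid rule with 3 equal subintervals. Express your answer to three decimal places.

6.944

Exact integral: ∫_-2^3 f(t) dt = -30.
T_3 ≈ -36.94444.
Error ≈ -30 − (-36.94444) ≈ 6.944.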